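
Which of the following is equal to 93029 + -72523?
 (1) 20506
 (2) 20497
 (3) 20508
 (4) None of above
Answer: 1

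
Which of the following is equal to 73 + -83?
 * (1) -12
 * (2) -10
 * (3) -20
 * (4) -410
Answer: 2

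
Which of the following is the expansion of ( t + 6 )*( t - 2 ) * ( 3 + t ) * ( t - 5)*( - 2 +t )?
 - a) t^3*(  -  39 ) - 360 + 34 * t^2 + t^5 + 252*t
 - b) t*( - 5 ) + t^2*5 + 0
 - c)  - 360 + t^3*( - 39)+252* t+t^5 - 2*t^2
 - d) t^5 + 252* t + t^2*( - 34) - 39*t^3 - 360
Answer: a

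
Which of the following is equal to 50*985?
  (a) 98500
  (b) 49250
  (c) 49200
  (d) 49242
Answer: b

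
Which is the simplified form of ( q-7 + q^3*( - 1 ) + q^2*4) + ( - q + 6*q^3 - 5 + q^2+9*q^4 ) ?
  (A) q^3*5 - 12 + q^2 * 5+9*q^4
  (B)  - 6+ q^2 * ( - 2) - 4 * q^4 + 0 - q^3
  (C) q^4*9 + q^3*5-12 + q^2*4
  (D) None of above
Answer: A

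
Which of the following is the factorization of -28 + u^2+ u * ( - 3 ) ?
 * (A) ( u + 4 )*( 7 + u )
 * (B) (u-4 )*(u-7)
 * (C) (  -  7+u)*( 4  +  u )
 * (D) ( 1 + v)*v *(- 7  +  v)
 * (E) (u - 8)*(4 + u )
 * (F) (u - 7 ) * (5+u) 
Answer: C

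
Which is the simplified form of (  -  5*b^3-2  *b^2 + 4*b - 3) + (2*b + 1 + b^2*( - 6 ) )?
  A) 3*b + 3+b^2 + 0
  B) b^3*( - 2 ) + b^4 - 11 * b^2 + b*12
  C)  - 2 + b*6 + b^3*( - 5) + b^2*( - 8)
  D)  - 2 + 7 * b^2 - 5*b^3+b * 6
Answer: C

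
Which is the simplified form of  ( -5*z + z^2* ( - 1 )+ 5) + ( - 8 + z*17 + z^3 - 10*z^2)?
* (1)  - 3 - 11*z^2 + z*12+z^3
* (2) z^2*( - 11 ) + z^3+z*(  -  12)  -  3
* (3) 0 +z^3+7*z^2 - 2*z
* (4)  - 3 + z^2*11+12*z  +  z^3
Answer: 1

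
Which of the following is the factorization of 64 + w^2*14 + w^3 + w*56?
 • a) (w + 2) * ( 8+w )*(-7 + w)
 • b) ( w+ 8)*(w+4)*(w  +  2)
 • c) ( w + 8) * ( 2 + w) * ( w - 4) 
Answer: b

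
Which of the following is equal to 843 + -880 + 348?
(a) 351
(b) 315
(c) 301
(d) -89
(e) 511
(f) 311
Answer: f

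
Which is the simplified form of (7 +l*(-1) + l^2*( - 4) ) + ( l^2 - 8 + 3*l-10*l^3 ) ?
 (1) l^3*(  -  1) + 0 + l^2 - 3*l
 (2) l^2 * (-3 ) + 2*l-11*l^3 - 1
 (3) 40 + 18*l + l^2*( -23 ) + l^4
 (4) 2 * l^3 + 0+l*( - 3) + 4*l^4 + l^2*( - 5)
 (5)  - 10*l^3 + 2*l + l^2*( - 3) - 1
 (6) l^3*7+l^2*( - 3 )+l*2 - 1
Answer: 5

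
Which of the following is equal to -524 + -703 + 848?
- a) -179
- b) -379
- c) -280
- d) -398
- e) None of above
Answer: b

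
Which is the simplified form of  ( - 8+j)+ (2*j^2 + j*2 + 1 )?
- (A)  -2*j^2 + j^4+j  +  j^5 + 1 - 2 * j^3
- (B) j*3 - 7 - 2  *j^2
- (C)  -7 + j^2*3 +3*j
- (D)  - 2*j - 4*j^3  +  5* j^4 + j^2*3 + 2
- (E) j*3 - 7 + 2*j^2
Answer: E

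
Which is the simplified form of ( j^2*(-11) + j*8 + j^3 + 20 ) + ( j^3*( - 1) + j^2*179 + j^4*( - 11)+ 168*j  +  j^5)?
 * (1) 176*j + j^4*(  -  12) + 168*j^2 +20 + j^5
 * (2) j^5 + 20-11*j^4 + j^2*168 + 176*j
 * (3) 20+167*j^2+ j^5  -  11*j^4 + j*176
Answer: 2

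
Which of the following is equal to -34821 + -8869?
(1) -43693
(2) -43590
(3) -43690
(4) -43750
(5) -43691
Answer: 3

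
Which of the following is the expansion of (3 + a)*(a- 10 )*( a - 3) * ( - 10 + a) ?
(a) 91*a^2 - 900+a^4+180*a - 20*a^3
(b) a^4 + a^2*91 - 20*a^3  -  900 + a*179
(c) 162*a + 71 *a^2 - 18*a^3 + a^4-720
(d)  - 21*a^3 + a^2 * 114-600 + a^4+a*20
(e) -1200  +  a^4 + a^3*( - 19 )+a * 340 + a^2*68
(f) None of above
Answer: a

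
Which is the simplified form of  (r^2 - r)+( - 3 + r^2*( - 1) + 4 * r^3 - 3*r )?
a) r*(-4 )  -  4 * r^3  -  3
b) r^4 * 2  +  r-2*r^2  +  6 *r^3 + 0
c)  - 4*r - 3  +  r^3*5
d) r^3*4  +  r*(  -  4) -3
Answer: d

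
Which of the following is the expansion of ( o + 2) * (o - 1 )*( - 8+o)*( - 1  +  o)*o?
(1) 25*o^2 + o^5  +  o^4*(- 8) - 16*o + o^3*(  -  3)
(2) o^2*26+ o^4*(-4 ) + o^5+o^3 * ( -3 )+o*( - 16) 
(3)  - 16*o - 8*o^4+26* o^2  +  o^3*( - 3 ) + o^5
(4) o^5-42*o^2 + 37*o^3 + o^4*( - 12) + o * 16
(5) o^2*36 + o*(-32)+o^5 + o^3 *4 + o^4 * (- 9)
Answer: 3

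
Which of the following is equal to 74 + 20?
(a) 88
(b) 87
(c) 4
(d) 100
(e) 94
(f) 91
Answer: e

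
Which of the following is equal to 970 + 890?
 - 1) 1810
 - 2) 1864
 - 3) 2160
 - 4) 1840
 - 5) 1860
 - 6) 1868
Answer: 5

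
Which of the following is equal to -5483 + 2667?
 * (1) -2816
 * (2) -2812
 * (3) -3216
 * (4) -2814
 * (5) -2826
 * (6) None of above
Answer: 1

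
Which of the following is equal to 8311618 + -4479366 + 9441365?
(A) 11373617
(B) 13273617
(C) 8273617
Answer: B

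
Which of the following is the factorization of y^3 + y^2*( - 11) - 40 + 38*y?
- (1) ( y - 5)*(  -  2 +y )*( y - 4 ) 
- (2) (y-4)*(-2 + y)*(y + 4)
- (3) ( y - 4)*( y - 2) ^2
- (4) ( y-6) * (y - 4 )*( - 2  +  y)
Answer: 1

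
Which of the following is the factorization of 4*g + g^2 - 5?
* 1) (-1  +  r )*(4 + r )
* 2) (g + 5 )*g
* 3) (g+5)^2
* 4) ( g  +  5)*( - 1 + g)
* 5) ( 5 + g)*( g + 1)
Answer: 4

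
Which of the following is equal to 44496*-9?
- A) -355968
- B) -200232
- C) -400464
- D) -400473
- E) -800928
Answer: C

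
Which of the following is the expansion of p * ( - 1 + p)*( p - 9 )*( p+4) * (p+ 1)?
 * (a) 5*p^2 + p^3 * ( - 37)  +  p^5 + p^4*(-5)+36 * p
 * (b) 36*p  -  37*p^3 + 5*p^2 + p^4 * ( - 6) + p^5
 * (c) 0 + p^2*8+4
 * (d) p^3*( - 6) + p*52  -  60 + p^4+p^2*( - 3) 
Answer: a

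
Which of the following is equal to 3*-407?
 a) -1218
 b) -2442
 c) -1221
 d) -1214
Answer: c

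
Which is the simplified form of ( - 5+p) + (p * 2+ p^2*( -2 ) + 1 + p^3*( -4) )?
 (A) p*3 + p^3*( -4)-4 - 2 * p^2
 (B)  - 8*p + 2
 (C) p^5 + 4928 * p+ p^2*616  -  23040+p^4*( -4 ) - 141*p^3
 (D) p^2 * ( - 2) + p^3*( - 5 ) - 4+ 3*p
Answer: A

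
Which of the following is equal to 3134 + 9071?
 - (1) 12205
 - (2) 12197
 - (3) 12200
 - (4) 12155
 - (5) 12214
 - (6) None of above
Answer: 1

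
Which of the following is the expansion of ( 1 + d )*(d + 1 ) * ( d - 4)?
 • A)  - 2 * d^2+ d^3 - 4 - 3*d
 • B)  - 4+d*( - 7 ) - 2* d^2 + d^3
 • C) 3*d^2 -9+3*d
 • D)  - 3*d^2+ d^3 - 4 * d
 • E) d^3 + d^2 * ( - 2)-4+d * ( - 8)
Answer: B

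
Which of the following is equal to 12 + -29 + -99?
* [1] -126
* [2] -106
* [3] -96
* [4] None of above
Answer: 4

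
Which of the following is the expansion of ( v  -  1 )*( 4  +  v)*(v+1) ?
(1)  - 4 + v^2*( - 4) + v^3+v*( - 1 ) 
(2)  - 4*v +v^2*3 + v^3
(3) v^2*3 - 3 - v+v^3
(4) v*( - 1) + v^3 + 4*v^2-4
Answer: 4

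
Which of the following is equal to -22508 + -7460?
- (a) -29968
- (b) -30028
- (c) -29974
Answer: a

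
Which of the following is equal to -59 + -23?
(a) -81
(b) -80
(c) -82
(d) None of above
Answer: c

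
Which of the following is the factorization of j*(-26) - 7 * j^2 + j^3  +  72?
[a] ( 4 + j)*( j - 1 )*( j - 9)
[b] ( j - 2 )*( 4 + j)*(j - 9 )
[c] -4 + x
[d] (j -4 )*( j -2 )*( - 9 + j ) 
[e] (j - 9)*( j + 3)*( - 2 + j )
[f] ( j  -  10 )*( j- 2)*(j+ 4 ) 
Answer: b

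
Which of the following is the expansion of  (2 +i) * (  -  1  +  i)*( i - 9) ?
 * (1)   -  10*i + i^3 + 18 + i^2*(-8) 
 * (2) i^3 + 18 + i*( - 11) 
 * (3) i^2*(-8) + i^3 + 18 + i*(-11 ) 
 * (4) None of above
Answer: 3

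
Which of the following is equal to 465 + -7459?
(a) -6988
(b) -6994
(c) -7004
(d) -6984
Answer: b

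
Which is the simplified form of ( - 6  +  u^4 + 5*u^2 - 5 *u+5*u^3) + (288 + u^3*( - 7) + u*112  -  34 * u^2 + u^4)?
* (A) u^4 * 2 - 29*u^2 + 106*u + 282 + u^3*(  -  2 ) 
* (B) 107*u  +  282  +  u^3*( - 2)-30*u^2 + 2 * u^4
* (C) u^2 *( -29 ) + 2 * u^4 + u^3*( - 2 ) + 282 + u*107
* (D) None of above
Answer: C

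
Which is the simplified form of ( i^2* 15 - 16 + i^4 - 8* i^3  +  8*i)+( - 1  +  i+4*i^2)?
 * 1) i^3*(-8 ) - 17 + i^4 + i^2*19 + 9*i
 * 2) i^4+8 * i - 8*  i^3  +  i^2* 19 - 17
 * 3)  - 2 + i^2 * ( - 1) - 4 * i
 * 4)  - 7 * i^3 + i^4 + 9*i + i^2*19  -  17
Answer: 1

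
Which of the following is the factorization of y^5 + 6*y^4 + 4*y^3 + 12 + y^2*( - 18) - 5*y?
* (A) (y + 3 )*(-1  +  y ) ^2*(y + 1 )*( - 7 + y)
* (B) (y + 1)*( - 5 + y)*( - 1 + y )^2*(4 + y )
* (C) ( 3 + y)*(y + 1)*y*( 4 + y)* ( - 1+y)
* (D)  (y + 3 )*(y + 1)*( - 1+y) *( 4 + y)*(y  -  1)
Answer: D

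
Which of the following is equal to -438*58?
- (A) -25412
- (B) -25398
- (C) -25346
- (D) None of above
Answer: D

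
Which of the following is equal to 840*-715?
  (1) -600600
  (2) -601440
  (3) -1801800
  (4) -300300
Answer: 1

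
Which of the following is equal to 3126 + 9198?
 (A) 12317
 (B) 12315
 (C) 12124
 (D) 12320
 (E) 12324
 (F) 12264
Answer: E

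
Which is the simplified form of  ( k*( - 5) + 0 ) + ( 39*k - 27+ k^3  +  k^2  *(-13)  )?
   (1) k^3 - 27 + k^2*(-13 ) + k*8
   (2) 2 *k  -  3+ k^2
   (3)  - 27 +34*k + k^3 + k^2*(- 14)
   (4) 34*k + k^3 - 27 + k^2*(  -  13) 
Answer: 4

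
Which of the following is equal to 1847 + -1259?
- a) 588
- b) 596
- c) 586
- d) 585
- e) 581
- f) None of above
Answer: a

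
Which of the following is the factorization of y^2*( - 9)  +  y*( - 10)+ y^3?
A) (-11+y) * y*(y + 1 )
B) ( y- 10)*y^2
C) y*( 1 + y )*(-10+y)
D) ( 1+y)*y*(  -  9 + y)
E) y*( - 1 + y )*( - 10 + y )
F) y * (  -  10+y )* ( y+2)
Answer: C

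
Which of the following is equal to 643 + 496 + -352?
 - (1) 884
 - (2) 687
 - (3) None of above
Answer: 3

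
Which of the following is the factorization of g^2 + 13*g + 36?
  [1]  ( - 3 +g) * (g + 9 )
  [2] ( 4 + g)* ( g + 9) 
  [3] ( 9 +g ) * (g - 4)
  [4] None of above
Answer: 2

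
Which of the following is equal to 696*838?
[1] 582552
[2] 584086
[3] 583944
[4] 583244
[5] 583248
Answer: 5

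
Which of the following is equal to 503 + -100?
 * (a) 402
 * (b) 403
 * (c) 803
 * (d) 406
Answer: b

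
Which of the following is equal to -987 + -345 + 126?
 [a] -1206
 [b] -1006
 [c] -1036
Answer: a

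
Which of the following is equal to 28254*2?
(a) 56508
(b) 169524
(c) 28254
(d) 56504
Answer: a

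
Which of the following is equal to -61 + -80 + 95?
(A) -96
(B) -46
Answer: B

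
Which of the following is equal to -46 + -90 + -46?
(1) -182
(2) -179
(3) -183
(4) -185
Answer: 1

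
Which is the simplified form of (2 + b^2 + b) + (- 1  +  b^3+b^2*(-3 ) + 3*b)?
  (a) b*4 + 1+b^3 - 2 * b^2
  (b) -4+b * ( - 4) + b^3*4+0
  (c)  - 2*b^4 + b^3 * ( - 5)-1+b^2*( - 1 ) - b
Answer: a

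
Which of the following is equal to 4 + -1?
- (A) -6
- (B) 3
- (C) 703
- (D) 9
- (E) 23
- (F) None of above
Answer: B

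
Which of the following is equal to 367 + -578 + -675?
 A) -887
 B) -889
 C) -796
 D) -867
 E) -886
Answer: E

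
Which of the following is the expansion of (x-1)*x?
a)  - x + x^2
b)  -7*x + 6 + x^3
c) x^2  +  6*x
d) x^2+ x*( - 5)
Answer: a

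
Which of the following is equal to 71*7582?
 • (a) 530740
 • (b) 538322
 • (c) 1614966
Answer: b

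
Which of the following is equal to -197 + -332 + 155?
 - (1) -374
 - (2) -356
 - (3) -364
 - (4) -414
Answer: 1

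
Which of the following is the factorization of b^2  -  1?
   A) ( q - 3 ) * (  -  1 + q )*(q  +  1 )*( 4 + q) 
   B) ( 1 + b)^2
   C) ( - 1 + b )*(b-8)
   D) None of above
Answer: D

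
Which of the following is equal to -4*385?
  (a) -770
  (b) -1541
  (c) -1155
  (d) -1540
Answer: d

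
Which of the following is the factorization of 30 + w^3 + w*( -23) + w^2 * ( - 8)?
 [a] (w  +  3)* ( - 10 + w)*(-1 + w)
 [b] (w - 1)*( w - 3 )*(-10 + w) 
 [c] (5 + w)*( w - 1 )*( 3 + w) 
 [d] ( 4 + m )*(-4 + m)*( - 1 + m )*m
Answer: a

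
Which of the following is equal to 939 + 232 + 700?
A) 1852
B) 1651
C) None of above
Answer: C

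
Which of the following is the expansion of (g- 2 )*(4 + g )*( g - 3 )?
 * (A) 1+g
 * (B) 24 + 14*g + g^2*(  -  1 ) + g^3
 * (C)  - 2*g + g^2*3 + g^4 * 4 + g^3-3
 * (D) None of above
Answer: D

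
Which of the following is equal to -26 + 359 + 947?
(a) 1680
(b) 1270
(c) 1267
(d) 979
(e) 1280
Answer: e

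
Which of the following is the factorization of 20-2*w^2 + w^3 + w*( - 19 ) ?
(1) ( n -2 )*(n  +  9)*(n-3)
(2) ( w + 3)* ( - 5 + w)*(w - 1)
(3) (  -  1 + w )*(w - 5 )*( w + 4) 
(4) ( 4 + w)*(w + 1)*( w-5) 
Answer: 3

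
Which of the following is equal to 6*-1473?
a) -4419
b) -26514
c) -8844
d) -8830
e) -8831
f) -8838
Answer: f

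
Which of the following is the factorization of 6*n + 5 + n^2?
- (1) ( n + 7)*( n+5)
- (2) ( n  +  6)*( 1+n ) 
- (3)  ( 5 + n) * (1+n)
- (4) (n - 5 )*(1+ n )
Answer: 3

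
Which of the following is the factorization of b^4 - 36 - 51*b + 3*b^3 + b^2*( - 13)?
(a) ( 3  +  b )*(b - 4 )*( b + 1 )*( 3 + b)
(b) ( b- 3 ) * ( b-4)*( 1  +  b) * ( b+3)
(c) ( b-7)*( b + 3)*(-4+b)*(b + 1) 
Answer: a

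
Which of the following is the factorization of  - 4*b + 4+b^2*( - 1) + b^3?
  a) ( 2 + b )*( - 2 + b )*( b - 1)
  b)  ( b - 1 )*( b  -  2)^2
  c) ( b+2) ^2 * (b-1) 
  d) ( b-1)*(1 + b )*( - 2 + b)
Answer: a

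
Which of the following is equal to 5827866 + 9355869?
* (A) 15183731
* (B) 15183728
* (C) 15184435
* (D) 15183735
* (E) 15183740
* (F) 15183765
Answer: D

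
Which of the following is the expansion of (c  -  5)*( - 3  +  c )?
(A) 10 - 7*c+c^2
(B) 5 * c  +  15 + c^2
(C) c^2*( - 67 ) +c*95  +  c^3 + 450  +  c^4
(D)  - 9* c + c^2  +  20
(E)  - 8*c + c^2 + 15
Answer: E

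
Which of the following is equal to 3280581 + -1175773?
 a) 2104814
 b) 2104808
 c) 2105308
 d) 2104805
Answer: b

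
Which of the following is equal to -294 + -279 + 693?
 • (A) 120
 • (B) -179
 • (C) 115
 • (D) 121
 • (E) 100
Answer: A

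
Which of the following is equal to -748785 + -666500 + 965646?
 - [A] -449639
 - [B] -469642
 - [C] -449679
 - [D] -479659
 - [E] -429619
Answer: A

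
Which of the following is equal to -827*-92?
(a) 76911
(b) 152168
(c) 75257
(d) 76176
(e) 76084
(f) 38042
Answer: e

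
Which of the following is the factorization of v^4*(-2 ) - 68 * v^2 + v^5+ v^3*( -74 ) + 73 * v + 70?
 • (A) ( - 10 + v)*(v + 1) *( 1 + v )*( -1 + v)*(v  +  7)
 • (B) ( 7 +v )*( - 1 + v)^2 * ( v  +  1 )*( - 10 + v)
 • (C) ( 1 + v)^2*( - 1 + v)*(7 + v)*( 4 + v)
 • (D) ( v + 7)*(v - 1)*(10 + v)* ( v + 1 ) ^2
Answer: A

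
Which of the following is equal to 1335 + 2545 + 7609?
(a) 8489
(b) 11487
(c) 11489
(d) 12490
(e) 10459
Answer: c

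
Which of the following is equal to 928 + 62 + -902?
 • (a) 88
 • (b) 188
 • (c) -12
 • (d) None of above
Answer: a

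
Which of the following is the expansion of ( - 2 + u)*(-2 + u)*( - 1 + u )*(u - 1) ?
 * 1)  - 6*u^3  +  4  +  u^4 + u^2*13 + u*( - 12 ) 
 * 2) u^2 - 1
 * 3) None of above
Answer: 1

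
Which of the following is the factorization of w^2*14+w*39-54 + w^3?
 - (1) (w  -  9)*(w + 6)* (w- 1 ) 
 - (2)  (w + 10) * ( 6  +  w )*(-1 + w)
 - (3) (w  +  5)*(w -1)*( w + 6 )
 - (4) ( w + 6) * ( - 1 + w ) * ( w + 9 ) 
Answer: 4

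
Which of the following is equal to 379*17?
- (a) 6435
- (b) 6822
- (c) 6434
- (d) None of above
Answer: d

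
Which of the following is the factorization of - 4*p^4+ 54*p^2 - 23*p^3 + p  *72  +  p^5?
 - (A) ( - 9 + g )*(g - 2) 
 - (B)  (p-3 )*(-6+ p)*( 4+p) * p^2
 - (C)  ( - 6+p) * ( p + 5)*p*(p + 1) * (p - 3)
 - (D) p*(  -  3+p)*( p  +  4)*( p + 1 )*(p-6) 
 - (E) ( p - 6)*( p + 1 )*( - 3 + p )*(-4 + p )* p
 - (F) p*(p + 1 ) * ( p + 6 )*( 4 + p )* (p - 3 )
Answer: D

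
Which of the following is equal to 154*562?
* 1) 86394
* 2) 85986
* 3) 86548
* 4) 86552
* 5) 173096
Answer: 3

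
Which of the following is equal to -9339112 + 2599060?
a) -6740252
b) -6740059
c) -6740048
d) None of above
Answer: d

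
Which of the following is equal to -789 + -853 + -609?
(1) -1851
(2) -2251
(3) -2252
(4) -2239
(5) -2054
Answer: 2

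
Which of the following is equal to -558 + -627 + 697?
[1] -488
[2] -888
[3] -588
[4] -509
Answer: 1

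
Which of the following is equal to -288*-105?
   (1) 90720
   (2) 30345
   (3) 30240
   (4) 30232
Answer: 3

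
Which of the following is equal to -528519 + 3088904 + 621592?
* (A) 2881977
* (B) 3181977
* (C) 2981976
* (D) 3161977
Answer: B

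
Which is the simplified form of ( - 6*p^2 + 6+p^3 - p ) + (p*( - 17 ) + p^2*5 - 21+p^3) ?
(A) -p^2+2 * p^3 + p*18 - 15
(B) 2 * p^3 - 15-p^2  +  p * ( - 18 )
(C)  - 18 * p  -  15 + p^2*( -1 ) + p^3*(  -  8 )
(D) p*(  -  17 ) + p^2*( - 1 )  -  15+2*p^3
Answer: B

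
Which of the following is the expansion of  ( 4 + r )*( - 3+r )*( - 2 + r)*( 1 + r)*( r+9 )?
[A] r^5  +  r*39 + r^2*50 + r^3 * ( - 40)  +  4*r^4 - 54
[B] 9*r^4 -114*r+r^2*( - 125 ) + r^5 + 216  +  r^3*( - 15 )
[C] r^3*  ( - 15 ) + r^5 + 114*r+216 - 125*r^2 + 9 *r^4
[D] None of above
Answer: C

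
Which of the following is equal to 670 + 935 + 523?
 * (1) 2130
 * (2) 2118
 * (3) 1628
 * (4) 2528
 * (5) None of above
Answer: 5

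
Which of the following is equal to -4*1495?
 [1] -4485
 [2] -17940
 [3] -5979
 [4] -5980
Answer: 4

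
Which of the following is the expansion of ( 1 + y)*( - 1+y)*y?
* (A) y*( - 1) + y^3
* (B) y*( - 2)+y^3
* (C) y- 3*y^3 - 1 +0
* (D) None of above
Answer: A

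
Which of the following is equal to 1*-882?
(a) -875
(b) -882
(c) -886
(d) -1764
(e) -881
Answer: b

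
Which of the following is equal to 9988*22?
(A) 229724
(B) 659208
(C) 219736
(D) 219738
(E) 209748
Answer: C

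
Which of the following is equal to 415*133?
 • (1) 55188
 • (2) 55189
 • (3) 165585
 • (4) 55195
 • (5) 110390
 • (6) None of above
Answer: 4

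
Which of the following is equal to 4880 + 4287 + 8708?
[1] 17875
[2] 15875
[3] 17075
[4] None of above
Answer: 1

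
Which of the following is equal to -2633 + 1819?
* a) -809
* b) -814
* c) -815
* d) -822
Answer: b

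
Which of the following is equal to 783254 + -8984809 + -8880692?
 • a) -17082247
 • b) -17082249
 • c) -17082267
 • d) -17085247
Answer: a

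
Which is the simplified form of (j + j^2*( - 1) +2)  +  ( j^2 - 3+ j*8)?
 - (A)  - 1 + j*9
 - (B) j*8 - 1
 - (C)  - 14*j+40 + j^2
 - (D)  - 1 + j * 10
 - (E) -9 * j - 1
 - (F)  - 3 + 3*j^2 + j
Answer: A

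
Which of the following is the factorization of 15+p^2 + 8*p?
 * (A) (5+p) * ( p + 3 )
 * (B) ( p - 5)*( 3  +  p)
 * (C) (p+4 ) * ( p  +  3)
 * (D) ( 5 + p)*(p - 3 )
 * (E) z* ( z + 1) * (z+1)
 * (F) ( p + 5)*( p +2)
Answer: A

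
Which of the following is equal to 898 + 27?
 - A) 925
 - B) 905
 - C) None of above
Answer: A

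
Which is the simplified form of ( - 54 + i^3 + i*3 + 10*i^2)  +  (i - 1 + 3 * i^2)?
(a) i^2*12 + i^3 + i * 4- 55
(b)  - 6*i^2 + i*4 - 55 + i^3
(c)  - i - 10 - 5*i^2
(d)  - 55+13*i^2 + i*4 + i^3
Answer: d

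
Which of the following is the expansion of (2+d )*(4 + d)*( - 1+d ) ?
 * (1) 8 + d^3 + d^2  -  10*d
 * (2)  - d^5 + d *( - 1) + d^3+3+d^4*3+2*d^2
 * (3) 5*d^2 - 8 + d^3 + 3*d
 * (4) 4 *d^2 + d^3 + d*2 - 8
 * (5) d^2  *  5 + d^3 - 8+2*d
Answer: 5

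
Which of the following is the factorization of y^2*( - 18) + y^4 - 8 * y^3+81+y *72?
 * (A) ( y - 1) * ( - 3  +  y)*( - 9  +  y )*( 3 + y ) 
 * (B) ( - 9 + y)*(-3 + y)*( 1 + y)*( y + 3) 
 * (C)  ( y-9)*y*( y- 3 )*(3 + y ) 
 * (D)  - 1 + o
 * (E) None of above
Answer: B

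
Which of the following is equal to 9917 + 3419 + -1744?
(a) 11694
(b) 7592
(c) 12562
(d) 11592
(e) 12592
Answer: d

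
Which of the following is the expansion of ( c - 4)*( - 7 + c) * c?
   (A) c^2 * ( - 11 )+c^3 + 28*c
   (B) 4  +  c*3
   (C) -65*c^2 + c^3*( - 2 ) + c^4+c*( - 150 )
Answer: A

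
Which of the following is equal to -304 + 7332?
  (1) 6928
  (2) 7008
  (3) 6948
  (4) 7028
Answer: 4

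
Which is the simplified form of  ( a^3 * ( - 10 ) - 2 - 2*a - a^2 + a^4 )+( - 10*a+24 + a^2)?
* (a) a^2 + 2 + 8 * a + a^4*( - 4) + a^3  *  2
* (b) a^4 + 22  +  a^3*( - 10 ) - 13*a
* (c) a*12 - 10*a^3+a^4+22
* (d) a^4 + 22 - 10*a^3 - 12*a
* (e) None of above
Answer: d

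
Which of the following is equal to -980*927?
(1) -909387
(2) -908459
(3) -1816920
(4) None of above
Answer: 4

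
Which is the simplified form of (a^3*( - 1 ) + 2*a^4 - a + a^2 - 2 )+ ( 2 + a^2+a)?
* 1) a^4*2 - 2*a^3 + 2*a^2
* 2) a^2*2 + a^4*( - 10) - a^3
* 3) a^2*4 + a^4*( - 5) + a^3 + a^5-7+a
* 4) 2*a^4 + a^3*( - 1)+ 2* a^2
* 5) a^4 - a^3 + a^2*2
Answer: 4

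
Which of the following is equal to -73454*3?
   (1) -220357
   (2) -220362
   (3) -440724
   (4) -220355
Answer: 2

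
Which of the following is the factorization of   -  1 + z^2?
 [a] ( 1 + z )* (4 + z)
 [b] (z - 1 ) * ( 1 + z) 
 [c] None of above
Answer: b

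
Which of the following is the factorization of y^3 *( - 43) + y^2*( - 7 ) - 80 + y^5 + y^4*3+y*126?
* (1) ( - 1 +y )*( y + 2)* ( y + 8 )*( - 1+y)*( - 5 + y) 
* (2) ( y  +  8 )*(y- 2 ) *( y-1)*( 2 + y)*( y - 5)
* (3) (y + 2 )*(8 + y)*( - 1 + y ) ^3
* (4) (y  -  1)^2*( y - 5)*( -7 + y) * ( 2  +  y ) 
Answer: 1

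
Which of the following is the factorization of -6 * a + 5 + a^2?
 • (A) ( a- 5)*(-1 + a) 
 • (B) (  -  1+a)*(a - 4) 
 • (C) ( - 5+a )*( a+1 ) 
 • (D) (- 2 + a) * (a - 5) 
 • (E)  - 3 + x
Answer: A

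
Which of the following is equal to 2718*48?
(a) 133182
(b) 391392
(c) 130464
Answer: c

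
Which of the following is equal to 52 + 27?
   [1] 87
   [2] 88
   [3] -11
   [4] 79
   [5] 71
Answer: 4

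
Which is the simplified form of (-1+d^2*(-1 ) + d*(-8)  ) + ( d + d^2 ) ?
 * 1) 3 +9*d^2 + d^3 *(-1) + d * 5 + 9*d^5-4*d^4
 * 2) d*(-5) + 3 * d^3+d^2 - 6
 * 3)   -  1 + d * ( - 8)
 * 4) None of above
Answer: 4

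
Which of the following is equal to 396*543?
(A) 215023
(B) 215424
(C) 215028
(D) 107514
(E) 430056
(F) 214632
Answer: C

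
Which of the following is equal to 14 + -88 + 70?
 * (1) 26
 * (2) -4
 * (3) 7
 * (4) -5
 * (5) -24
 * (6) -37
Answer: 2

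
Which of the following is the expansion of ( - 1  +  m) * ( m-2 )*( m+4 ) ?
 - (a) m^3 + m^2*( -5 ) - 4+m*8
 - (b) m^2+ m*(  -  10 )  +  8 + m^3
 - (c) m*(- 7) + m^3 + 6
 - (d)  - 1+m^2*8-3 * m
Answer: b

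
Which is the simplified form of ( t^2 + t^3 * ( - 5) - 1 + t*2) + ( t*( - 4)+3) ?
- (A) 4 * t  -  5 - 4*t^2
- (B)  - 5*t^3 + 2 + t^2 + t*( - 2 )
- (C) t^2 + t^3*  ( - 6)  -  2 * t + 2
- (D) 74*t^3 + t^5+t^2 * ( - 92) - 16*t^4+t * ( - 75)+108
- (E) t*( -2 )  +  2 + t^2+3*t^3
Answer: B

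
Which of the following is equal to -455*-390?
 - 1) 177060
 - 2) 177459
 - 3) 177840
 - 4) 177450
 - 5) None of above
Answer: 4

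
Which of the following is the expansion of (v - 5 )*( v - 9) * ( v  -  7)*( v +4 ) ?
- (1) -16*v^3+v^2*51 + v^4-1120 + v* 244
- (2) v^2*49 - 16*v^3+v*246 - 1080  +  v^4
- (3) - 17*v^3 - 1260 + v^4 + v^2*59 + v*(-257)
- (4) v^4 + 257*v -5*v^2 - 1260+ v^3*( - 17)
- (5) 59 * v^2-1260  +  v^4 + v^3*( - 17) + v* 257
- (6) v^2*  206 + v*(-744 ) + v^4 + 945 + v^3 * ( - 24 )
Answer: 5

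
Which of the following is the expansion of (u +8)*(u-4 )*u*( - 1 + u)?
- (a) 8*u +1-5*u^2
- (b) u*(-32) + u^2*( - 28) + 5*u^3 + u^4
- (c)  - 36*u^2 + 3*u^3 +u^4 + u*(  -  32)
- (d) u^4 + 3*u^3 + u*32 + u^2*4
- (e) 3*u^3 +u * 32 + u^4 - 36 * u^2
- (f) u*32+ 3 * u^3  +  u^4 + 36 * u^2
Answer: e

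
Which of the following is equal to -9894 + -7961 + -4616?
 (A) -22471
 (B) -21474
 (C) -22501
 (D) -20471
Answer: A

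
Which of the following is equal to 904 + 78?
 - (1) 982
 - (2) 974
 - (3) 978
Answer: 1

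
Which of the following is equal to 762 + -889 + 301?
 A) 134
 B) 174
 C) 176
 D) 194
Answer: B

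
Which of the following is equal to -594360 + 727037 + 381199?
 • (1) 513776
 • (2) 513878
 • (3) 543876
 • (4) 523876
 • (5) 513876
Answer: 5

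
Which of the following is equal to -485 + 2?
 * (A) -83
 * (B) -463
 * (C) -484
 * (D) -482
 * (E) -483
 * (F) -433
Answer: E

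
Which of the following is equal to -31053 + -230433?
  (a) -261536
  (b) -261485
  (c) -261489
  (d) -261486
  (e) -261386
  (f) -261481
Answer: d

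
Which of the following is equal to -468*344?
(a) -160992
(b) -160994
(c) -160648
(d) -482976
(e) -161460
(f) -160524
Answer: a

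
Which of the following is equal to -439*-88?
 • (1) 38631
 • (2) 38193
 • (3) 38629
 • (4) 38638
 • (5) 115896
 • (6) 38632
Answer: 6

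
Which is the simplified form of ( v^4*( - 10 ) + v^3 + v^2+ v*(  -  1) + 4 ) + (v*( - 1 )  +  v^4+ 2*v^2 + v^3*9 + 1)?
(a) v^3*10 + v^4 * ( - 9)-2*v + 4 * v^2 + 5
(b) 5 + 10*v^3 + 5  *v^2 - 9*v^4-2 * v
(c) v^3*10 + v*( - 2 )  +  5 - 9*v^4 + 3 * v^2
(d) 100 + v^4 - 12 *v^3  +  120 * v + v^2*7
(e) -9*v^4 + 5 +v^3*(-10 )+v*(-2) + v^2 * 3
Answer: c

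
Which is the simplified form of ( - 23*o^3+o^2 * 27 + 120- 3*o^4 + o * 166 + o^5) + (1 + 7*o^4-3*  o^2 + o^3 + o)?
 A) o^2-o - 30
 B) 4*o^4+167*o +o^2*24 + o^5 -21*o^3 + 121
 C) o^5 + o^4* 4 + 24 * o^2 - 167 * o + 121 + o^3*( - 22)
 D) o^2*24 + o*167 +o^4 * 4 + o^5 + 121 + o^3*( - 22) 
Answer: D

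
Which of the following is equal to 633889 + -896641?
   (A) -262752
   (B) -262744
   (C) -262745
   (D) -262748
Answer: A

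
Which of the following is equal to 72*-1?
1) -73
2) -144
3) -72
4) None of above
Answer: 3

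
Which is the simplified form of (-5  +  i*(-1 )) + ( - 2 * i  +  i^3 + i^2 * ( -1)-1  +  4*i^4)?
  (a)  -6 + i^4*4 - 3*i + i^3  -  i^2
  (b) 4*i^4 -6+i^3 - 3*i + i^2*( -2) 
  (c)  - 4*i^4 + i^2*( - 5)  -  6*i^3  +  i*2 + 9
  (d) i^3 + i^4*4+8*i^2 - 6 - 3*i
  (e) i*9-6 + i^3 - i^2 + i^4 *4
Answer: a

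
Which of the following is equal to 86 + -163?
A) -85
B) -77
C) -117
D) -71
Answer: B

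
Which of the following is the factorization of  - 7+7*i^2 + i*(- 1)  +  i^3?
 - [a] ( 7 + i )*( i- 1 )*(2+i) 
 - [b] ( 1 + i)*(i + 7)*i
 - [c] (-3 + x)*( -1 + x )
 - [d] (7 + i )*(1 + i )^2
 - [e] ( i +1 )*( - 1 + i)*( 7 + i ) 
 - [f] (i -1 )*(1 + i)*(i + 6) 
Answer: e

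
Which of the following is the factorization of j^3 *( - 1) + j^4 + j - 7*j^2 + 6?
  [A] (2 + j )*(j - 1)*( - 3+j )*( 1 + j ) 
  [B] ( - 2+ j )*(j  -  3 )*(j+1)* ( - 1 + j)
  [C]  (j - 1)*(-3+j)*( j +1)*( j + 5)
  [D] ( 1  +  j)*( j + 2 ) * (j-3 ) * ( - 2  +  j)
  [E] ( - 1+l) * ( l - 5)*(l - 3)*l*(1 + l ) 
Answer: A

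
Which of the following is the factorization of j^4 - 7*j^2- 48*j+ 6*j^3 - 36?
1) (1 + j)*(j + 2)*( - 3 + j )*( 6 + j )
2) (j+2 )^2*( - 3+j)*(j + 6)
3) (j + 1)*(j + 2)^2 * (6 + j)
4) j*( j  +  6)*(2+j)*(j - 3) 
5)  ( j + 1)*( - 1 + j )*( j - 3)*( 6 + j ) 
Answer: 1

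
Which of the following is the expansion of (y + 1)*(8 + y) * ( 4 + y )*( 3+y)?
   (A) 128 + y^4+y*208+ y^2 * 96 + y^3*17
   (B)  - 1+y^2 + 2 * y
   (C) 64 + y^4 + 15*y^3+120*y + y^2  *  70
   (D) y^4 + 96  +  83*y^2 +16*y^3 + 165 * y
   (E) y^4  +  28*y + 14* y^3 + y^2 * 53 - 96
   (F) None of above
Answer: F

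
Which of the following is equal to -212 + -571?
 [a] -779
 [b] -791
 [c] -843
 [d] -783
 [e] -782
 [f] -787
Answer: d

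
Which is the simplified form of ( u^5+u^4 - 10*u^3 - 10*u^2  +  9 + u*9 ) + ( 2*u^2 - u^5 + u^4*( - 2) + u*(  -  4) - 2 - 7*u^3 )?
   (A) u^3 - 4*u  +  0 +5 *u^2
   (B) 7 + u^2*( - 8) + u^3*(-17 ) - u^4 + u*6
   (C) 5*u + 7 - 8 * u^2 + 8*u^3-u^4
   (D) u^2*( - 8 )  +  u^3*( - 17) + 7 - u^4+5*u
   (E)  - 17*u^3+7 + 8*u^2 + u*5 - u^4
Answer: D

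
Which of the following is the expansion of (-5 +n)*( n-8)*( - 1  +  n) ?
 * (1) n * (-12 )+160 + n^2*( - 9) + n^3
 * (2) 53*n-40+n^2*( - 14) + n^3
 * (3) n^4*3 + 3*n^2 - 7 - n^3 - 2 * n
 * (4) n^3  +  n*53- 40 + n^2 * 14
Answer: 2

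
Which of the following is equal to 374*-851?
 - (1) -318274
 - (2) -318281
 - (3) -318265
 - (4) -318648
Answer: 1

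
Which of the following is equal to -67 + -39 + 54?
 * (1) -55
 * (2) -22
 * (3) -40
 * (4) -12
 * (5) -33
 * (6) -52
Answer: 6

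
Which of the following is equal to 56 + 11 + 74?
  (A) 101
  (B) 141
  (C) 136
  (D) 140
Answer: B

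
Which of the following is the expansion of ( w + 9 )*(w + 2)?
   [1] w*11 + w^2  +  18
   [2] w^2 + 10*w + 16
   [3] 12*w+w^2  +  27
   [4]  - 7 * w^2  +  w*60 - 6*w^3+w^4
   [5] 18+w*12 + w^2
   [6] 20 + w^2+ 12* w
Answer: 1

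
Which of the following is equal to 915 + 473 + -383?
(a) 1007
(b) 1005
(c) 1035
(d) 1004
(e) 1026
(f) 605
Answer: b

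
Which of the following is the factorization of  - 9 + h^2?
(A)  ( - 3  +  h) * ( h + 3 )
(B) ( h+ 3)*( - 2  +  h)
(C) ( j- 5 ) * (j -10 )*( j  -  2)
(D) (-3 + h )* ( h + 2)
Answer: A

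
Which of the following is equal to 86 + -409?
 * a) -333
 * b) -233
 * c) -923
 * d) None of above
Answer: d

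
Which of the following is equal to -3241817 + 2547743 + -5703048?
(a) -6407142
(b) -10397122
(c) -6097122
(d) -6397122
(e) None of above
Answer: d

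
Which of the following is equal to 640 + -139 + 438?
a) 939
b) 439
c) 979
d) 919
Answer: a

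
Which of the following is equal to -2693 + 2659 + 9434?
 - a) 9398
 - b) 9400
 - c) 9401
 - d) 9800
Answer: b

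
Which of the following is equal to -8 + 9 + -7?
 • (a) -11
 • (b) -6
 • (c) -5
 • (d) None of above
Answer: b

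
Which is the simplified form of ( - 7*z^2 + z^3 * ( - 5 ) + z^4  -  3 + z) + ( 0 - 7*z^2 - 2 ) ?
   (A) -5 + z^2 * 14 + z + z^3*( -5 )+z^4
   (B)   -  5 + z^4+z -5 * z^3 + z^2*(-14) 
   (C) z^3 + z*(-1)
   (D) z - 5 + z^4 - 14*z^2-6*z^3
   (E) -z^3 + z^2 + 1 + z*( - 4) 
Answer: B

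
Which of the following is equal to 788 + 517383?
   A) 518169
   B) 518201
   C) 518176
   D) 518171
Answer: D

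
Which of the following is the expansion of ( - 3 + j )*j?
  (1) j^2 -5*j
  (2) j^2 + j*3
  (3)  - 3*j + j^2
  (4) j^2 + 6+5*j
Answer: 3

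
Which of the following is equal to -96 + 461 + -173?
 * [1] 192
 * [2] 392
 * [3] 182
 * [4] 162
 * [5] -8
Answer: 1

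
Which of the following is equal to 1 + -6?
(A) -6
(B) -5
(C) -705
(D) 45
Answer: B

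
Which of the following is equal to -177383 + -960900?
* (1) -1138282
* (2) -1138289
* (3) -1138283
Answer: 3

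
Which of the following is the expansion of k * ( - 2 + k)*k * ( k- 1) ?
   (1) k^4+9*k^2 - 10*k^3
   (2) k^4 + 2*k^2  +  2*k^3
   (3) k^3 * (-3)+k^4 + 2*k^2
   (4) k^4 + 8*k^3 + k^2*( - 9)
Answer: 3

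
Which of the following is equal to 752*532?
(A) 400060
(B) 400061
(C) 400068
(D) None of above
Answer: D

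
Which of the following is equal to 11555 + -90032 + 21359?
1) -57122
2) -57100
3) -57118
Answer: 3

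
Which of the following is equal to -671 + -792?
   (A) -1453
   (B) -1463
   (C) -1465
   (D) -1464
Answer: B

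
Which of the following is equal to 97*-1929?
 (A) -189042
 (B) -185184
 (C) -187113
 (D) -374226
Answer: C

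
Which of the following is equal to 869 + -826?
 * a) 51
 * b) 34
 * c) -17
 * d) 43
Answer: d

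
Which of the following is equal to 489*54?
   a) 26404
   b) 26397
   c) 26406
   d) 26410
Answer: c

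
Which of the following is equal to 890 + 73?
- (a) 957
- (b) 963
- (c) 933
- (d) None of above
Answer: b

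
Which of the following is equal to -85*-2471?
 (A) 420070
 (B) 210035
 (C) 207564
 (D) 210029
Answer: B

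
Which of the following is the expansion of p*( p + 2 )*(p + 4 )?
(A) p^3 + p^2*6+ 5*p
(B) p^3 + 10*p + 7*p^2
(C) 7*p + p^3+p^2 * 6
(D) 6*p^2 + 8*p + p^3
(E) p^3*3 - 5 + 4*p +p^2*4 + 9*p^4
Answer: D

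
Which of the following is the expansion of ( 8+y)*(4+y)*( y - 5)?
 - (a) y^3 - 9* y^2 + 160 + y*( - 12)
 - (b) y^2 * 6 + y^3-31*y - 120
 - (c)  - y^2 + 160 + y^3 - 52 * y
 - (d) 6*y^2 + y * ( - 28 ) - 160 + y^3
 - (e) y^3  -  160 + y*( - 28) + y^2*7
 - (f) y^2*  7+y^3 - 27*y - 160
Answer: e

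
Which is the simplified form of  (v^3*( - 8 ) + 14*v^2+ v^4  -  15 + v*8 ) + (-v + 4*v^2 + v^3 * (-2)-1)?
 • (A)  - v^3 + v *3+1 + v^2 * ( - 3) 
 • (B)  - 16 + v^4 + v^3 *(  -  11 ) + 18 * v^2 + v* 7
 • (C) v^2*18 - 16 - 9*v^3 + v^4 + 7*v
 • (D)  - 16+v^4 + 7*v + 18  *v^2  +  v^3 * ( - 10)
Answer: D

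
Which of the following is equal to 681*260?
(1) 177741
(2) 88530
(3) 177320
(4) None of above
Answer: 4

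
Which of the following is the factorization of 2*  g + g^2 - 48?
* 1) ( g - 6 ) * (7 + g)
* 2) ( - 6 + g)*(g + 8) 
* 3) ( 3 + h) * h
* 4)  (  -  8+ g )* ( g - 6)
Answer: 2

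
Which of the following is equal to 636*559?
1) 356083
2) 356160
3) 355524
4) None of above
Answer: 3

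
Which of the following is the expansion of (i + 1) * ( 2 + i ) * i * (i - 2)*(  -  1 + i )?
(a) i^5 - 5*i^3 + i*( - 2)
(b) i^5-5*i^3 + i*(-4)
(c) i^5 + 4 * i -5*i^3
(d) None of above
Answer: c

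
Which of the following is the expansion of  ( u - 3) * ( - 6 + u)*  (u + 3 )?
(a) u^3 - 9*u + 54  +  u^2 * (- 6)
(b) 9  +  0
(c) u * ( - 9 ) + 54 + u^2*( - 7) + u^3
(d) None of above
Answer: a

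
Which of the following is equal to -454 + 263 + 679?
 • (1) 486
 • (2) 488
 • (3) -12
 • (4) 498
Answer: 2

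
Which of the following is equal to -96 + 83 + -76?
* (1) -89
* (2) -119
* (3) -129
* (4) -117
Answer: 1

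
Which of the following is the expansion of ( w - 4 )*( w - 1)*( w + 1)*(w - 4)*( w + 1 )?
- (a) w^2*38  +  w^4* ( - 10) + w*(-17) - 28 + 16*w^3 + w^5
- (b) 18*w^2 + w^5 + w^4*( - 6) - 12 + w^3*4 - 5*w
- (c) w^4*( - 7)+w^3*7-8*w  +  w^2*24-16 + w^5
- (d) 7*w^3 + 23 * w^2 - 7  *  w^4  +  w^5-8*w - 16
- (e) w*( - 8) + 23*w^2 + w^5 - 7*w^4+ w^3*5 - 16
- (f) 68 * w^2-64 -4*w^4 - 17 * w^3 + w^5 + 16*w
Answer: d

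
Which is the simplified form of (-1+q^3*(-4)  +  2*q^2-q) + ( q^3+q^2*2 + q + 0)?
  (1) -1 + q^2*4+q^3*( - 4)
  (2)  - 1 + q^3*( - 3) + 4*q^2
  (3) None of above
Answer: 2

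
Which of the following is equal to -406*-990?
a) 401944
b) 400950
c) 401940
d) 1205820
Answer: c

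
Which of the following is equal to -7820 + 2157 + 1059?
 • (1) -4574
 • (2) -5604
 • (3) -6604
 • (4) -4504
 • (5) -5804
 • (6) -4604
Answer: 6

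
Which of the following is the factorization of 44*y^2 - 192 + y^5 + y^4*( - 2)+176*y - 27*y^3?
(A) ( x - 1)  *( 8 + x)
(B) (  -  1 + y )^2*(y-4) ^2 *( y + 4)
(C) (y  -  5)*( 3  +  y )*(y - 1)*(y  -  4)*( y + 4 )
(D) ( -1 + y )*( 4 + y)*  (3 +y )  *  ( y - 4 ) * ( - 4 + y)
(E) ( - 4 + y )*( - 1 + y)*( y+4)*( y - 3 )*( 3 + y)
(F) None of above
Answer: D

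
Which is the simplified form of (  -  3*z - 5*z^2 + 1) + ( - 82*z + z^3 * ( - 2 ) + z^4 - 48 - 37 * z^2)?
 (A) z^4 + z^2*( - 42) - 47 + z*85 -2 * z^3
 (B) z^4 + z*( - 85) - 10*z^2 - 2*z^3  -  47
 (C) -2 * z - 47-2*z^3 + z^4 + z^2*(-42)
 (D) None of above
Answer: D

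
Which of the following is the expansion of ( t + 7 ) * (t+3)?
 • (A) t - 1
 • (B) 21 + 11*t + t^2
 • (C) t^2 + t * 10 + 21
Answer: C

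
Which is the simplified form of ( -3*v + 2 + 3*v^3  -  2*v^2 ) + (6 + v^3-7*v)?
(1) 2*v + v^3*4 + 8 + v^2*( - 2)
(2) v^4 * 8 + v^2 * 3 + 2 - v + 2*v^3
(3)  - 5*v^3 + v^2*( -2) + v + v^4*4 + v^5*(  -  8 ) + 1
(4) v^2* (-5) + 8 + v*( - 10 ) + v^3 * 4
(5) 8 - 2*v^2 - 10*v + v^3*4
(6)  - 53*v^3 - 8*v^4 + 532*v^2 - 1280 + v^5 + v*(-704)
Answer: 5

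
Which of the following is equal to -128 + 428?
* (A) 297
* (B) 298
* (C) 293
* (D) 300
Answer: D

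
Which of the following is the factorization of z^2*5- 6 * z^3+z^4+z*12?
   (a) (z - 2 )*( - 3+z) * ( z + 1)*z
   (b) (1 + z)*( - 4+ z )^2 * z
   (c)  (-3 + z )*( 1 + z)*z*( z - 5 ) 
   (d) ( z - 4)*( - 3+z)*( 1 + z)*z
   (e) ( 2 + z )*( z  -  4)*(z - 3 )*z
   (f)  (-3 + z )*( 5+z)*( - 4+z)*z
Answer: d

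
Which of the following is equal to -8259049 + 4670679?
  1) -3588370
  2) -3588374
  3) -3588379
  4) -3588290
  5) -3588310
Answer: 1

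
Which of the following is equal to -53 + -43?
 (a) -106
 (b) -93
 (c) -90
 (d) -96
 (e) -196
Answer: d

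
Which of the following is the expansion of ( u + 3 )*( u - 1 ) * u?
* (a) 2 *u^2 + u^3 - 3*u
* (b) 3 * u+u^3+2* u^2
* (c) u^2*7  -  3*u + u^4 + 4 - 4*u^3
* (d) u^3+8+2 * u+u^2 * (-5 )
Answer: a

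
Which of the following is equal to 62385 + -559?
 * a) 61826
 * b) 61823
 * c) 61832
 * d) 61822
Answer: a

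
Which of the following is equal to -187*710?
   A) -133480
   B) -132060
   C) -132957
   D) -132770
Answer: D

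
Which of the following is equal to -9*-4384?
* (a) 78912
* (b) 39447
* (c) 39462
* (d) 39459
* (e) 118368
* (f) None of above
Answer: f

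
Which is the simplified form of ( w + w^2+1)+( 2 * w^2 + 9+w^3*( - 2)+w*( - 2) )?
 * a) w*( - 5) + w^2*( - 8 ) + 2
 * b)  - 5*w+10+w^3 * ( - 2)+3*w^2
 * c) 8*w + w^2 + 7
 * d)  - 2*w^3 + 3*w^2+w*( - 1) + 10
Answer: d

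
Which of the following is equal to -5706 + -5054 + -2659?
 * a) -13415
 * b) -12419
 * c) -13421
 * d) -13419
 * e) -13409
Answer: d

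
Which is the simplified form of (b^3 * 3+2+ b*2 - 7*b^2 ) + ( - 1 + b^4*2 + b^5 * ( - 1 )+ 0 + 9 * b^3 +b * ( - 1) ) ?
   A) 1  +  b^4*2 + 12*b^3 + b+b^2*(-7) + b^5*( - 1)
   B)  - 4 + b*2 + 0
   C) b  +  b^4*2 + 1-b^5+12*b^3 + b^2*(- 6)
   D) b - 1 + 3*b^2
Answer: A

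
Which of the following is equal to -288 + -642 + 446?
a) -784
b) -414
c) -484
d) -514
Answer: c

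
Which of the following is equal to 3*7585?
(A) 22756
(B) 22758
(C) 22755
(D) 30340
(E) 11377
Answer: C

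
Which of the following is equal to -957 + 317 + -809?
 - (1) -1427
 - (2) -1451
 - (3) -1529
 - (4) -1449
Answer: 4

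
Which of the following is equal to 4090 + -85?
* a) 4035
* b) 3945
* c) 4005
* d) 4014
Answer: c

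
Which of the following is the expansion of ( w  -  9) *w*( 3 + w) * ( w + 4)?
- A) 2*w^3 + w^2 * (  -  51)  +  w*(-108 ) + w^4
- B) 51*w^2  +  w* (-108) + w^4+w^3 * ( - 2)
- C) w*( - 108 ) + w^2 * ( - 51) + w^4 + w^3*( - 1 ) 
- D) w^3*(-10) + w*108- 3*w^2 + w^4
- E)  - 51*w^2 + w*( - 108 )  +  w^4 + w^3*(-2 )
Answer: E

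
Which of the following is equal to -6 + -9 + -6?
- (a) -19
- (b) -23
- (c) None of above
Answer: c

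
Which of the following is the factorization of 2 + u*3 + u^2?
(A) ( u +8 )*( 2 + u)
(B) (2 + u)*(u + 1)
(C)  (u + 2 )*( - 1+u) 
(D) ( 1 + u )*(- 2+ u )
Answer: B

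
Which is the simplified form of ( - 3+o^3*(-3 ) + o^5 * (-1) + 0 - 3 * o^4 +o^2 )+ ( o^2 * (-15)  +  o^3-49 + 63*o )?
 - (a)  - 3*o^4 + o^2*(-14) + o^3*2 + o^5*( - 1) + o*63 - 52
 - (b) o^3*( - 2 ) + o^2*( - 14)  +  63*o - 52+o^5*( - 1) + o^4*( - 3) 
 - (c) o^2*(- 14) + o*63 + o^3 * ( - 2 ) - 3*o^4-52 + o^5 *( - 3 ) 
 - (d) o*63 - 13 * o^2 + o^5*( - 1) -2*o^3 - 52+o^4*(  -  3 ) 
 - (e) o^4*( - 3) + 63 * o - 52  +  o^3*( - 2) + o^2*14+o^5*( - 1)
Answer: b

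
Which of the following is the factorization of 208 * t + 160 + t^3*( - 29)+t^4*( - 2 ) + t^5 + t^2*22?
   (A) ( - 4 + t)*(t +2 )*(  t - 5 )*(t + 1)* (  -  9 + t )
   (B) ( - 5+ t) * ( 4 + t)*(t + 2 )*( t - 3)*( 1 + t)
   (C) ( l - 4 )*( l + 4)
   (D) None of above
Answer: D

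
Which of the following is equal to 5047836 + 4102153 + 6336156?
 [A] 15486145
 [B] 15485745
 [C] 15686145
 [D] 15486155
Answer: A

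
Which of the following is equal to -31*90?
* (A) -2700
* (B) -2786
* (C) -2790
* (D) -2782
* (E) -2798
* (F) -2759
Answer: C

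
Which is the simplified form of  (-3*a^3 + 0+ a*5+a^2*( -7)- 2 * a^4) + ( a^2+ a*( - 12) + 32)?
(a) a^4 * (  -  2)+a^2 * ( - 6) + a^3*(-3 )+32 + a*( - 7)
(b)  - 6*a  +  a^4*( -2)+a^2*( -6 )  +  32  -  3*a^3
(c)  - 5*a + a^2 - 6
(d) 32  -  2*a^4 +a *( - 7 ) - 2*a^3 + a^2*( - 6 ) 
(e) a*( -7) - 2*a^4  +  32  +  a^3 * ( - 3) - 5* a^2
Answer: a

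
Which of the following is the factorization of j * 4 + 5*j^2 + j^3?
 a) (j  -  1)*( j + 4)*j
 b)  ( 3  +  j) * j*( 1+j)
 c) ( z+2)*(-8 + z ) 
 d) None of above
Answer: d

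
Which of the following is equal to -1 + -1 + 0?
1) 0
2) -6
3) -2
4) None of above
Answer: 3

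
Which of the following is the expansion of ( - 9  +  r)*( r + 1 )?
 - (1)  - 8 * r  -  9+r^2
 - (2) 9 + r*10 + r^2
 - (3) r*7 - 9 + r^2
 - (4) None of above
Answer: 1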